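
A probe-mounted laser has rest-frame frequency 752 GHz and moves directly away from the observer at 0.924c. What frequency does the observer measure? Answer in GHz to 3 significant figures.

f_obs ≈ 149 GHz

Relativistic Doppler: f_obs = f_src √((1−β)/(1+β))
= 752 × √(0.076000/1.9240) = 752 × 0.19875 = 149 GHz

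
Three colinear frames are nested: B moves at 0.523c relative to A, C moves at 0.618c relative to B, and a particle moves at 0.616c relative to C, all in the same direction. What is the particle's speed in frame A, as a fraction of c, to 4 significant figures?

u ≈ 0.9655c

Compose boost 2: (0.618 + 0.523)/(1 + 0.618×0.523) = 1.141/1.32321 = 0.862294
Compose boost 3: (0.616 + 0.862294)/(1 + 0.616×0.862294) = 1.47829/1.53117 = 0.9655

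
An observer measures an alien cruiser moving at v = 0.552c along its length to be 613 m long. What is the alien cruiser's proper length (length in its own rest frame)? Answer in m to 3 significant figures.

γ = 1/√(1 − 0.552²) = 1.1993
L₀ = γL = 1.1993 × 613 = 735 m

L₀ ≈ 735 m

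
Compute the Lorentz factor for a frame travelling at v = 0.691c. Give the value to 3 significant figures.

γ ≈ 1.38

γ = 1/√(1 − β²) = 1/√(1 − 0.691²) = 1/√(0.52252) = 1.38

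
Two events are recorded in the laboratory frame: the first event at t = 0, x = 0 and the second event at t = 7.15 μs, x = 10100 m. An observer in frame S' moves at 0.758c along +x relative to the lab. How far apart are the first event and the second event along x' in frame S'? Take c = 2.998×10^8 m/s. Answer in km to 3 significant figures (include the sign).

γ = 1/√(1 − 0.758²) = 1.5331
Δx' = γ(Δx − vΔt) = 1.5331 × (10100 m − 0.758×(2.998×10^8 m/s)×7.15×10^-6 s)
= 1.5331 × (8475.2 m) = 13.0 km

Δx' ≈ 13.0 km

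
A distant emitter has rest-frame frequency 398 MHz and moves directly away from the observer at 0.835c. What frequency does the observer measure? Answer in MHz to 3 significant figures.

Relativistic Doppler: f_obs = f_src √((1−β)/(1+β))
= 398 × √(0.16500/1.8350) = 398 × 0.29986 = 119 MHz

f_obs ≈ 119 MHz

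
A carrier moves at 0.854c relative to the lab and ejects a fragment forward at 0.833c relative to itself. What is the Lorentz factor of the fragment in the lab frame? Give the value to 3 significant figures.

u_lab = (0.833 + 0.854)/(1 + 0.833×0.854) = 1.687/1.71138 = 0.985753
γ = 1/√(1 − 0.985753²) = 5.95

γ ≈ 5.95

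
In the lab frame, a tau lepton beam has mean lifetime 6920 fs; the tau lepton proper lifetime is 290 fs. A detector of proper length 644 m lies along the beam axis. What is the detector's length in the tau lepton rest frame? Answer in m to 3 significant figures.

Time dilation ⇒ γ = Δt/τ₀ = 6920/290 = 23.862
Length contraction: L = L₀/γ = 644/23.862 = 27.0 m

L ≈ 27.0 m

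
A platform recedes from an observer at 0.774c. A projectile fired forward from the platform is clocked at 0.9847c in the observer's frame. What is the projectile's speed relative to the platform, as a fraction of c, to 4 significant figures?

u' ≈ 0.8859c

Inverse velocity addition: u' = (u − v)/(1 − uv/c²)
= (0.9847 − 0.774)/(1 − 0.9847×0.774) = 0.2107/0.237842 = 0.8859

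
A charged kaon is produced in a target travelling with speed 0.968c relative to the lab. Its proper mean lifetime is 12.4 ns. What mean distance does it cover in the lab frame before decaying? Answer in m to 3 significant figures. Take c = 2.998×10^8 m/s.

d ≈ 14.3 m

γ = 1/√(1 − 0.968²) = 3.9849
Dilated lifetime: Δt = γτ₀ = 3.9849 × 12.4 ns = 49.412 ns
d = vΔt = 0.968c × 49.412 ns = 2.9021×10^8 m/s × 4.9412×10^-8 s = 14.3 m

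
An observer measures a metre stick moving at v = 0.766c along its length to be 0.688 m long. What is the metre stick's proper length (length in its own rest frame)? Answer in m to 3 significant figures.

γ = 1/√(1 − 0.766²) = 1.5556
L₀ = γL = 1.5556 × 0.688 = 1.07 m

L₀ ≈ 1.07 m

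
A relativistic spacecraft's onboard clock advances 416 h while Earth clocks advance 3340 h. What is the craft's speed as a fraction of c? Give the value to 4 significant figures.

γ = Δt/τ₀ = 3340/416 = 8.02885
β = √(1 − 1/γ²) = √(1 − 1/8.02885²) = 0.9922

β ≈ 0.9922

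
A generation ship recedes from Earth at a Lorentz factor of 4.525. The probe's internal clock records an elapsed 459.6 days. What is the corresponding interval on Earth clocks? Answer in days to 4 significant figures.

Δt ≈ 2080 days

γ = 4.525 (given)
Time dilation: Δt = γτ₀ = 4.525 × 459.6 days = 2080 days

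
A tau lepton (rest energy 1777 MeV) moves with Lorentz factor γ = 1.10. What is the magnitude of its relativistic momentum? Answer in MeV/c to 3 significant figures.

p ≈ 814 MeV/c

β = √(1 − 1/γ²) = √(1 − 1/1.10²) = 0.41660
p = γβm₀c = 1.10 × 0.41660 × 1777 MeV/c = 814 MeV/c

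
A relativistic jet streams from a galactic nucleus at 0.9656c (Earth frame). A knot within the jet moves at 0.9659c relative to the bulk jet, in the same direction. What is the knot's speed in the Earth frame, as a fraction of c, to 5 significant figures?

u ≈ 0.99939c

Relativistic velocity addition: u = (u' + v)/(1 + u'v/c²)
= (0.9659 + 0.9656)/(1 + 0.9659×0.9656) = 1.9315/1.932673 = 0.99939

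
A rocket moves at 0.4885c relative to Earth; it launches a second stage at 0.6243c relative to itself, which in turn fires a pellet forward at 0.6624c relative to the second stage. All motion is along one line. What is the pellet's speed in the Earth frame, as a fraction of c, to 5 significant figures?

u ≈ 0.96823c

Compose boost 2: (0.6243 + 0.4885)/(1 + 0.6243×0.4885) = 1.1128/1.304971 = 0.8527396
Compose boost 3: (0.6624 + 0.8527396)/(1 + 0.6624×0.8527396) = 1.515140/1.564855 = 0.96823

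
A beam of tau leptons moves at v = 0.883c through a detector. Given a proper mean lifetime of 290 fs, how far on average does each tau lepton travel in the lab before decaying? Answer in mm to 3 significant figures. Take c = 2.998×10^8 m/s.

d ≈ 0.164 mm

γ = 1/√(1 − 0.883²) = 2.1305
Dilated lifetime: Δt = γτ₀ = 2.1305 × 290 fs = 617.85 fs
d = vΔt = 0.883c × 617.85 fs = 2.6472×10^8 m/s × 6.1785×10^-13 s = 0.164 mm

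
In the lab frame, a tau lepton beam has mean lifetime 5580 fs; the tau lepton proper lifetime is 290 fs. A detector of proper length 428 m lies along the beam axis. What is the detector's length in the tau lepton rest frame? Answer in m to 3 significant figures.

L ≈ 22.2 m

Time dilation ⇒ γ = Δt/τ₀ = 5580/290 = 19.241
Length contraction: L = L₀/γ = 428/19.241 = 22.2 m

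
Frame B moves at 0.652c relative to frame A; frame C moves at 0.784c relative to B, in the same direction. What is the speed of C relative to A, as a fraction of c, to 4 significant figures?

u ≈ 0.9503c

Compose boost 2: (0.784 + 0.652)/(1 + 0.784×0.652) = 1.436/1.51117 = 0.9503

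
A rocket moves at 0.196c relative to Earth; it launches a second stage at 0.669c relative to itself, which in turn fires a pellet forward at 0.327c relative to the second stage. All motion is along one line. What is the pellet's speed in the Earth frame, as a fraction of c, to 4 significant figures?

u ≈ 0.8733c

Compose boost 2: (0.669 + 0.196)/(1 + 0.669×0.196) = 0.8650/1.13112 = 0.764726
Compose boost 3: (0.327 + 0.764726)/(1 + 0.327×0.764726) = 1.09173/1.25007 = 0.8733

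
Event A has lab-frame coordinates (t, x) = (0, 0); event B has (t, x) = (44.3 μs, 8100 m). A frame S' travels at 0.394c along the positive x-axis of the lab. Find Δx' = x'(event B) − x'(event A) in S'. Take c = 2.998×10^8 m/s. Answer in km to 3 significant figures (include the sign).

Δx' ≈ 3.12 km

γ = 1/√(1 − 0.394²) = 1.0880
Δx' = γ(Δx − vΔt) = 1.0880 × (8100 m − 0.394×(2.998×10^8 m/s)×44.3×10^-6 s)
= 1.0880 × (2867.2 m) = 3.12 km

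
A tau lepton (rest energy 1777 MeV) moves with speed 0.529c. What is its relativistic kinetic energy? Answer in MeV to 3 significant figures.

γ = 1/√(1 − 0.529²) = 1.1784
K = (γ − 1)m₀c² = (1.1784 − 1) × 1777 MeV = 0.17838 × 1777 MeV = 317 MeV

K ≈ 317 MeV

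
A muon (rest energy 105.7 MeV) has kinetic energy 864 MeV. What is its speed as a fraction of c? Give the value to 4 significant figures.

γ = 1 + K/(m₀c²) = 1 + 864/105.7 = 9.17408
β = √(1 − 1/γ²) = 0.9940

β ≈ 0.9940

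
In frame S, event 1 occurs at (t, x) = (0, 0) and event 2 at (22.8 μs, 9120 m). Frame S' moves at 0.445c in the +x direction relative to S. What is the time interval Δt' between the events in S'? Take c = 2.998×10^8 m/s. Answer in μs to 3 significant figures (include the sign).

Δt' ≈ 10.3 μs

γ = 1/√(1 − 0.445²) = 1.1167
Δt' = γ(Δt − vΔx/c²) = 1.1167 × (22.8 μs − 0.445×9120 m / (2.998×10^8 m/s))
= 1.1167 × (9.2630 μs) = 10.3 μs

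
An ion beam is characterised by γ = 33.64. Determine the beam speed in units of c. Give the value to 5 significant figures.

β = √(1 − 1/γ²) = √(1 − 1/33.64²) = √(0.9991163) = 0.99956

β ≈ 0.99956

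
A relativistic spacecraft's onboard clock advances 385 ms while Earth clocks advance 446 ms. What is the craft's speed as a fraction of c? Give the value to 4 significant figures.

β ≈ 0.5048

γ = Δt/τ₀ = 446/385 = 1.15844
β = √(1 − 1/γ²) = √(1 − 1/1.15844²) = 0.5048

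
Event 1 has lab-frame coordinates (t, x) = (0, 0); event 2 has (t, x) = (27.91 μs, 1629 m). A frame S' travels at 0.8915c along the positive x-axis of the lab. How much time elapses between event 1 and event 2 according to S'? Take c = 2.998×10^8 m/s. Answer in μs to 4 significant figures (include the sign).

γ = 1/√(1 − 0.8915²) = 2.20740
Δt' = γ(Δt − vΔx/c²) = 2.20740 × (27.91 μs − 0.8915×1629 m / (2.998×10^8 m/s))
= 2.20740 × (23.0659 μs) = 50.92 μs

Δt' ≈ 50.92 μs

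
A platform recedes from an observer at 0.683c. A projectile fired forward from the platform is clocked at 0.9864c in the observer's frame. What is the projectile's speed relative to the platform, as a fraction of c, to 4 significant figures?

u' ≈ 0.9299c

Inverse velocity addition: u' = (u − v)/(1 − uv/c²)
= (0.9864 − 0.683)/(1 − 0.9864×0.683) = 0.3034/0.326289 = 0.9299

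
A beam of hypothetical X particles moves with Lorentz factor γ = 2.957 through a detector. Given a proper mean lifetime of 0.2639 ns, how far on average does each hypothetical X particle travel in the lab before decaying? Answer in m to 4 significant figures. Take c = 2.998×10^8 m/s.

d ≈ 0.2202 m

β = √(1 − 1/γ²) = √(1 − 1/2.957²) = 0.941081
Dilated lifetime: Δt = γτ₀ = 2.957 × 0.2639 ns = 0.780352 ns
d = vΔt = 0.941081c × 0.780352 ns = 2.82136×10^8 m/s × 7.80352×10^-10 s = 0.2202 m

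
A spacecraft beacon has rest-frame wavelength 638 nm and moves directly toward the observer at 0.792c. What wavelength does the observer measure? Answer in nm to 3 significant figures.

Relativistic Doppler: λ_obs = λ_src √((1−β)/(1+β))
= 638 × √(0.20800/1.7920) = 638 × 0.34069 = 217 nm

λ_obs ≈ 217 nm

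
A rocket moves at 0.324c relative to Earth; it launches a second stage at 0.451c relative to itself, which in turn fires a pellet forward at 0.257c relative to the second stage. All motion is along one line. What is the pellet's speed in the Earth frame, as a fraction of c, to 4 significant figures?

Compose boost 2: (0.451 + 0.324)/(1 + 0.451×0.324) = 0.7750/1.14612 = 0.676192
Compose boost 3: (0.257 + 0.676192)/(1 + 0.257×0.676192) = 0.933192/1.17378 = 0.7950

u ≈ 0.7950c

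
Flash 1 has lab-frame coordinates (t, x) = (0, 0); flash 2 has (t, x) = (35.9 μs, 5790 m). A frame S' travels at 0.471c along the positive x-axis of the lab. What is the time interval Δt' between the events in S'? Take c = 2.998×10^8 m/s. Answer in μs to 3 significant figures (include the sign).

Δt' ≈ 30.4 μs

γ = 1/√(1 − 0.471²) = 1.1336
Δt' = γ(Δt − vΔx/c²) = 1.1336 × (35.9 μs − 0.471×5790 m / (2.998×10^8 m/s))
= 1.1336 × (26.804 μs) = 30.4 μs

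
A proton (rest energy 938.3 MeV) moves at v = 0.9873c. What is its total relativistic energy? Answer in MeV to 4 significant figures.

E ≈ 5906 MeV

γ = 1/√(1 − 0.9873²) = 6.29458
E = γm₀c² = 6.29458 × 938.3 MeV = 5906 MeV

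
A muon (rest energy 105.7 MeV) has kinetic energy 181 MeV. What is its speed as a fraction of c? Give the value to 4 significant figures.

γ = 1 + K/(m₀c²) = 1 + 181/105.7 = 2.71239
β = √(1 − 1/γ²) = 0.9296

β ≈ 0.9296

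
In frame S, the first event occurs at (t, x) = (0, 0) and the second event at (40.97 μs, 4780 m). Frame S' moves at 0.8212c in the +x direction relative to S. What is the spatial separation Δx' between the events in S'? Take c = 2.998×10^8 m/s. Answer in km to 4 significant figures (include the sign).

Δx' ≈ -9.299 km

γ = 1/√(1 − 0.8212²) = 1.75242
Δx' = γ(Δx − vΔt) = 1.75242 × (4780 m − 0.8212×(2.998×10^8 m/s)×40.97×10^-6 s)
= 1.75242 × (-5306.64 m) = -9.299 km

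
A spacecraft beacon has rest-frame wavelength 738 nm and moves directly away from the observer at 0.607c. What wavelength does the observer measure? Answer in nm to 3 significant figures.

λ_obs ≈ 1490 nm

Relativistic Doppler: λ_obs = λ_src √((1+β)/(1−β))
= 738 × √(1.6070/0.39300) = 738 × 2.0221 = 1490 nm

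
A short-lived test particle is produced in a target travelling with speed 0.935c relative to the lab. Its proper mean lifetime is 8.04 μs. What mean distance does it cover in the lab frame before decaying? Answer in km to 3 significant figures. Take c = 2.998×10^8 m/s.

d ≈ 6.35 km

γ = 1/√(1 − 0.935²) = 2.8197
Dilated lifetime: Δt = γτ₀ = 2.8197 × 8.04 μs = 22.670 μs
d = vΔt = 0.935c × 22.670 μs = 2.8031×10^8 m/s × 2.2670×10^-5 s = 6.35 km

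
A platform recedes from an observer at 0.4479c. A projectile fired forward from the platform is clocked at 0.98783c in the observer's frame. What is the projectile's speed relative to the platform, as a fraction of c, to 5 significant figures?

Inverse velocity addition: u' = (u − v)/(1 − uv/c²)
= (0.98783 − 0.4479)/(1 − 0.98783×0.4479) = 0.53993/0.5575509 = 0.96840

u' ≈ 0.96840c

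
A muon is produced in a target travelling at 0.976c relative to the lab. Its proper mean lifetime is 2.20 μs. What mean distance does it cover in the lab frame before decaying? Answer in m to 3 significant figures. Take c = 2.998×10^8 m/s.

γ = 1/√(1 − 0.976²) = 4.5920
Dilated lifetime: Δt = γτ₀ = 4.5920 × 2.20 μs = 10.102 μs
d = vΔt = 0.976c × 10.102 μs = 2.9260×10^8 m/s × 1.0102×10^-5 s = 2960 m

d ≈ 2960 m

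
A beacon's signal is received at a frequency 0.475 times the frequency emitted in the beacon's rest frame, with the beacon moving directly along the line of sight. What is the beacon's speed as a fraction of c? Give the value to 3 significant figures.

f_obs/f_src = √((1−β)/(1+β)) = 0.475  ⇒  (1−β)/(1+β) = 0.22562
β = |1 − D²|/(1 + D²) = |1 − 0.22562|/(1 + 0.22562) = 0.632

β ≈ 0.632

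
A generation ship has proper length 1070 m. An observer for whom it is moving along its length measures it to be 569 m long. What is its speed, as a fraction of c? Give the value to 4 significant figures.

β ≈ 0.8469

γ = L₀/L = 1070/569 = 1.88049
β = √(1 − 1/γ²) = 0.8469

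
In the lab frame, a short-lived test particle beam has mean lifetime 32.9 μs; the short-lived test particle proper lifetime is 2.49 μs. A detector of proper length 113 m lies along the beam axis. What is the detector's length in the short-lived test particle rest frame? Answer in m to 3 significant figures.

Time dilation ⇒ γ = Δt/τ₀ = 32.9/2.49 = 13.213
Length contraction: L = L₀/γ = 113/13.213 = 8.55 m

L ≈ 8.55 m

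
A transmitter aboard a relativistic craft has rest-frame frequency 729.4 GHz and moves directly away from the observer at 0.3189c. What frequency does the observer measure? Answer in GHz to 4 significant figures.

f_obs ≈ 524.2 GHz

Relativistic Doppler: f_obs = f_src √((1−β)/(1+β))
= 729.4 × √(0.681100/1.31890) = 729.4 × 0.718620 = 524.2 GHz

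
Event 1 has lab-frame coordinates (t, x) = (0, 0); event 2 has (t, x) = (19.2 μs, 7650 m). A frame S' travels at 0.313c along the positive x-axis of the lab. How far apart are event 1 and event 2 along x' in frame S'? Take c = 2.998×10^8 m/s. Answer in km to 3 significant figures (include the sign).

Δx' ≈ 6.16 km

γ = 1/√(1 − 0.313²) = 1.0529
Δx' = γ(Δx − vΔt) = 1.0529 × (7650 m − 0.313×(2.998×10^8 m/s)×19.2×10^-6 s)
= 1.0529 × (5848.3 m) = 6.16 km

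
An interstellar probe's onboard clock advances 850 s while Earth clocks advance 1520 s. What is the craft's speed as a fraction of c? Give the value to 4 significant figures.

β ≈ 0.8290

γ = Δt/τ₀ = 1520/850 = 1.78824
β = √(1 − 1/γ²) = √(1 − 1/1.78824²) = 0.8290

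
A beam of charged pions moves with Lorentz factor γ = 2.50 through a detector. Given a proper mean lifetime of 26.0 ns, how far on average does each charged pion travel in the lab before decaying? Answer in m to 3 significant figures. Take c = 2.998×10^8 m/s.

β = √(1 − 1/γ²) = √(1 − 1/2.50²) = 0.91652
Dilated lifetime: Δt = γτ₀ = 2.50 × 26.0 ns = 65.000 ns
d = vΔt = 0.91652c × 65.000 ns = 2.7477×10^8 m/s × 6.5000×10^-8 s = 17.9 m

d ≈ 17.9 m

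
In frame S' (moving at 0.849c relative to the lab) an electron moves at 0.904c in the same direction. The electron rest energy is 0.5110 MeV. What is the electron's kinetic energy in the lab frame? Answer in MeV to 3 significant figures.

K ≈ 3.49 MeV

u_lab = (0.904 + 0.849)/(1 + 0.904×0.849) = 0.991799
γ = 1/√(1 − 0.991799²) = 7.8241
K = (γ − 1)m₀c² = (7.8241 − 1) × 0.5110 = 6.8241 × 0.5110 = 3.49 MeV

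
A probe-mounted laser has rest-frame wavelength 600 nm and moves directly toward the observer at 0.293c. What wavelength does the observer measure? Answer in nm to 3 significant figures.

Relativistic Doppler: λ_obs = λ_src √((1−β)/(1+β))
= 600 × √(0.70700/1.2930) = 600 × 0.73945 = 444 nm

λ_obs ≈ 444 nm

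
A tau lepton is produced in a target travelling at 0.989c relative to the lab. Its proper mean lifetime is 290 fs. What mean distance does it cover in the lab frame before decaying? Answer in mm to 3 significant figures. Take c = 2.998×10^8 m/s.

γ = 1/√(1 − 0.989²) = 6.7606
Dilated lifetime: Δt = γτ₀ = 6.7606 × 290 fs = 1960.6 fs
d = vΔt = 0.989c × 1960.6 fs = 2.9650×10^8 m/s × 1.9606×10^-12 s = 0.581 mm

d ≈ 0.581 mm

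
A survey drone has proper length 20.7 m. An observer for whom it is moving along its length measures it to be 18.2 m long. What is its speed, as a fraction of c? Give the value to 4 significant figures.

β ≈ 0.4764

γ = L₀/L = 20.7/18.2 = 1.13736
β = √(1 − 1/γ²) = 0.4764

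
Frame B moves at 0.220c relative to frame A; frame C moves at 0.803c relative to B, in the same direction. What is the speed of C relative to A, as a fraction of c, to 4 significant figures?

u ≈ 0.8694c

Compose boost 2: (0.803 + 0.220)/(1 + 0.803×0.220) = 1.023/1.17666 = 0.8694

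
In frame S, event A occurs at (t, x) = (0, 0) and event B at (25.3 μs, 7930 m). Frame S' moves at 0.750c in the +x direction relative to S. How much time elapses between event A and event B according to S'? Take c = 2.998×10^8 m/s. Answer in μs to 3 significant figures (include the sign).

γ = 1/√(1 − 0.750²) = 1.5119
Δt' = γ(Δt − vΔx/c²) = 1.5119 × (25.3 μs − 0.750×7930 m / (2.998×10^8 m/s))
= 1.5119 × (5.4618 μs) = 8.26 μs

Δt' ≈ 8.26 μs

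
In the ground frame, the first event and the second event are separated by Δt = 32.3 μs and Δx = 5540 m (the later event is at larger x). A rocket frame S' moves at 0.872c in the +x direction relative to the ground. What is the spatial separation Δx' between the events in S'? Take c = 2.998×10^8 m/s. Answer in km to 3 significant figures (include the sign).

γ = 1/√(1 − 0.872²) = 2.0429
Δx' = γ(Δx − vΔt) = 2.0429 × (5540 m − 0.872×(2.998×10^8 m/s)×32.3×10^-6 s)
= 2.0429 × (-2904.0 m) = -5.93 km

Δx' ≈ -5.93 km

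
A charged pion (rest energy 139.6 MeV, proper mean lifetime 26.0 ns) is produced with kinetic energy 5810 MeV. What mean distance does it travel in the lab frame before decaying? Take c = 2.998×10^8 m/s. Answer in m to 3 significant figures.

γ = 1 + K/(m₀c²) = 1 + 5810/139.6 = 42.619
β = √(1 − 1/γ²) = 0.99972
Dilated lifetime: γτ₀ = 42.619 × 26.0 ns = 1108.1 ns
d = βc·γτ₀ = 0.99972 × (2.998×10^8 m/s) × 1.1081×10^-6 s = 332 m

d ≈ 332 m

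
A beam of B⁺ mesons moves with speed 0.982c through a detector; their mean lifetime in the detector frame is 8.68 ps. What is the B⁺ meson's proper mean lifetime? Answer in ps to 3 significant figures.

γ = 1/√(1 − 0.982²) = 5.2943
Proper time: τ₀ = Δt/γ = 8.68/5.2943 = 1.64 ps

τ₀ ≈ 1.64 ps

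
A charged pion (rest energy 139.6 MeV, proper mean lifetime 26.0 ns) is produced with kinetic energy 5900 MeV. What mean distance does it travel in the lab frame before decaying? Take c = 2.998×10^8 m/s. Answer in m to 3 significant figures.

γ = 1 + K/(m₀c²) = 1 + 5900/139.6 = 43.264
β = √(1 − 1/γ²) = 0.99973
Dilated lifetime: γτ₀ = 43.264 × 26.0 ns = 1124.9 ns
d = βc·γτ₀ = 0.99973 × (2.998×10^8 m/s) × 1.1249×10^-6 s = 337 m

d ≈ 337 m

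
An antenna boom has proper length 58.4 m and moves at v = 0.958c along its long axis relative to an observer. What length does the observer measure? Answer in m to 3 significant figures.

L ≈ 16.7 m

γ = 1/√(1 − 0.958²) = 3.4871
Length contraction: L = L₀/γ = 58.4/3.4871 = 16.7 m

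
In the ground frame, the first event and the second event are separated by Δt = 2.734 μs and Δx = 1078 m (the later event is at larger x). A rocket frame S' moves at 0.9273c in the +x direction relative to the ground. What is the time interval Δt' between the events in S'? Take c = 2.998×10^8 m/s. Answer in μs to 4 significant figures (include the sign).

γ = 1/√(1 − 0.9273²) = 2.67152
Δt' = γ(Δt − vΔx/c²) = 2.67152 × (2.734 μs − 0.9273×1078 m / (2.998×10^8 m/s))
= 2.67152 × (-0.600321 μs) = -1.604 μs

Δt' ≈ -1.604 μs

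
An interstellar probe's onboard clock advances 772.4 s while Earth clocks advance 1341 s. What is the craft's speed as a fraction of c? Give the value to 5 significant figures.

β ≈ 0.81746

γ = Δt/τ₀ = 1341/772.4 = 1.736147
β = √(1 − 1/γ²) = √(1 − 1/1.736147²) = 0.81746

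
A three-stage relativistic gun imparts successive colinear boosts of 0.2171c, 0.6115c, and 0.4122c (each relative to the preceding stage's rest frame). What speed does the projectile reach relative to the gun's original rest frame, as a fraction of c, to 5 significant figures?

Compose boost 2: (0.6115 + 0.2171)/(1 + 0.6115×0.2171) = 0.82860/1.132757 = 0.7314899
Compose boost 3: (0.4122 + 0.7314899)/(1 + 0.4122×0.7314899) = 1.143690/1.301520 = 0.87873

u ≈ 0.87873c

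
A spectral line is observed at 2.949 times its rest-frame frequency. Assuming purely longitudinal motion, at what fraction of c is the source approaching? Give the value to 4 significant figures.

β ≈ 0.7937

f_obs/f_src = √((1+β)/(1−β)) = 2.949  ⇒  (1+β)/(1−β) = 8.69660
β = |1 − D²|/(1 + D²) = |1 − 8.69660|/(1 + 8.69660) = 0.7937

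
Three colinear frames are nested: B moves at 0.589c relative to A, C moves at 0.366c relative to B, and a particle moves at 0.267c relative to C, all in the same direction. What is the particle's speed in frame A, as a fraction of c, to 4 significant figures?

u ≈ 0.8701c

Compose boost 2: (0.366 + 0.589)/(1 + 0.366×0.589) = 0.9550/1.21557 = 0.785637
Compose boost 3: (0.267 + 0.785637)/(1 + 0.267×0.785637) = 1.05264/1.20977 = 0.8701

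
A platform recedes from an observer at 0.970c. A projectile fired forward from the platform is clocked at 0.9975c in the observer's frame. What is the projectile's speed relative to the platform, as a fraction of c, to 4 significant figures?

Inverse velocity addition: u' = (u − v)/(1 − uv/c²)
= (0.9975 − 0.970)/(1 − 0.9975×0.970) = 0.02750/0.0324250 = 0.8481

u' ≈ 0.8481c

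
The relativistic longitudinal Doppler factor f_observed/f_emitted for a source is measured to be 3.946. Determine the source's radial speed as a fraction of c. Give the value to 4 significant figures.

f_obs/f_src = √((1+β)/(1−β)) = 3.946  ⇒  (1+β)/(1−β) = 15.5709
β = |1 − D²|/(1 + D²) = |1 − 15.5709|/(1 + 15.5709) = 0.8793

β ≈ 0.8793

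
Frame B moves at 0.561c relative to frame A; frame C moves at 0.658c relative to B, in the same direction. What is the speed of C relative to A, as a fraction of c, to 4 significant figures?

u ≈ 0.8903c

Compose boost 2: (0.658 + 0.561)/(1 + 0.658×0.561) = 1.219/1.36914 = 0.8903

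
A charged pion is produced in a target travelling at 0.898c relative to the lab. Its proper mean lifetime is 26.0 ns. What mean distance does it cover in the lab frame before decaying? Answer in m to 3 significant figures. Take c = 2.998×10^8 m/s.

γ = 1/√(1 − 0.898²) = 2.2728
Dilated lifetime: Δt = γτ₀ = 2.2728 × 26.0 ns = 59.092 ns
d = vΔt = 0.898c × 59.092 ns = 2.6922×10^8 m/s × 5.9092×10^-8 s = 15.9 m

d ≈ 15.9 m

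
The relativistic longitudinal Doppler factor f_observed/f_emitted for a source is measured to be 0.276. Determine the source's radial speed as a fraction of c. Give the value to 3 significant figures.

f_obs/f_src = √((1−β)/(1+β)) = 0.276  ⇒  (1−β)/(1+β) = 0.076176
β = |1 − D²|/(1 + D²) = |1 − 0.076176|/(1 + 0.076176) = 0.858

β ≈ 0.858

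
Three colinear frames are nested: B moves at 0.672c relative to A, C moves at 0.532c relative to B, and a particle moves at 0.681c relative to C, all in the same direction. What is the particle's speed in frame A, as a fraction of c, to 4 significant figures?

Compose boost 2: (0.532 + 0.672)/(1 + 0.532×0.672) = 1.204/1.35750 = 0.886922
Compose boost 3: (0.681 + 0.886922)/(1 + 0.681×0.886922) = 1.56792/1.60399 = 0.9775

u ≈ 0.9775c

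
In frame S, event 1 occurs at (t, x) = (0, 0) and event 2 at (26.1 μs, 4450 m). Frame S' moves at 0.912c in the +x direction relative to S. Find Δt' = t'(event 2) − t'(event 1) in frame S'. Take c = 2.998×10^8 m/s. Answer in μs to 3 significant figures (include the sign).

γ = 1/√(1 − 0.912²) = 2.4379
Δt' = γ(Δt − vΔx/c²) = 2.4379 × (26.1 μs − 0.912×4450 m / (2.998×10^8 m/s))
= 2.4379 × (12.563 μs) = 30.6 μs

Δt' ≈ 30.6 μs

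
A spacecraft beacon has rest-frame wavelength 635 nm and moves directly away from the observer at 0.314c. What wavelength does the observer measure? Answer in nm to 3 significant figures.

Relativistic Doppler: λ_obs = λ_src √((1+β)/(1−β))
= 635 × √(1.3140/0.68600) = 635 × 1.3840 = 879 nm

λ_obs ≈ 879 nm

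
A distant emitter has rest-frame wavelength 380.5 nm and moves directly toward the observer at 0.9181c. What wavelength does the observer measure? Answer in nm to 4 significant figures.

λ_obs ≈ 78.63 nm

Relativistic Doppler: λ_obs = λ_src √((1−β)/(1+β))
= 380.5 × √(0.0819000/1.91810) = 380.5 × 0.206636 = 78.63 nm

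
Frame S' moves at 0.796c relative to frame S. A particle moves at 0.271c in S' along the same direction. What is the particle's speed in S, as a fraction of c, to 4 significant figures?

Relativistic velocity addition: u = (u' + v)/(1 + u'v/c²)
= (0.271 + 0.796)/(1 + 0.271×0.796) = 1.067/1.21572 = 0.8777

u ≈ 0.8777c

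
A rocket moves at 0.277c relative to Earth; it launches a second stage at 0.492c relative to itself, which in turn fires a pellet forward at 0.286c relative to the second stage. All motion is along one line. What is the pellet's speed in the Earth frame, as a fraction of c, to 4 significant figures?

Compose boost 2: (0.492 + 0.277)/(1 + 0.492×0.277) = 0.7690/1.13628 = 0.676767
Compose boost 3: (0.286 + 0.676767)/(1 + 0.286×0.676767) = 0.962767/1.19356 = 0.8066

u ≈ 0.8066c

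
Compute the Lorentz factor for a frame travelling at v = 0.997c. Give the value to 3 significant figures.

γ ≈ 12.9

γ = 1/√(1 − β²) = 1/√(1 − 0.997²) = 1/√(0.0059910) = 12.9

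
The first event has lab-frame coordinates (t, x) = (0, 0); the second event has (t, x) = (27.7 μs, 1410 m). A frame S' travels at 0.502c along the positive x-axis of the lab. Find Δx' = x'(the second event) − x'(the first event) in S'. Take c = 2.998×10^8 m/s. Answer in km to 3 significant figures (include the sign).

γ = 1/√(1 − 0.502²) = 1.1562
Δx' = γ(Δx − vΔt) = 1.1562 × (1410 m − 0.502×(2.998×10^8 m/s)×27.7×10^-6 s)
= 1.1562 × (-2758.8 m) = -3.19 km

Δx' ≈ -3.19 km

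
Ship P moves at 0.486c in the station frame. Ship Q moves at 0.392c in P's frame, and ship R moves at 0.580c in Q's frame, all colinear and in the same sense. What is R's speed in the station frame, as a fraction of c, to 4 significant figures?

Compose boost 2: (0.392 + 0.486)/(1 + 0.392×0.486) = 0.8780/1.19051 = 0.737498
Compose boost 3: (0.580 + 0.737498)/(1 + 0.580×0.737498) = 1.31750/1.42775 = 0.9228

u ≈ 0.9228c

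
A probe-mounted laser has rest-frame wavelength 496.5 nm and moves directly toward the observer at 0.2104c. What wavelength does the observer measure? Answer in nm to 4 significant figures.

Relativistic Doppler: λ_obs = λ_src √((1−β)/(1+β))
= 496.5 × √(0.789600/1.21040) = 496.5 × 0.807680 = 401.0 nm

λ_obs ≈ 401.0 nm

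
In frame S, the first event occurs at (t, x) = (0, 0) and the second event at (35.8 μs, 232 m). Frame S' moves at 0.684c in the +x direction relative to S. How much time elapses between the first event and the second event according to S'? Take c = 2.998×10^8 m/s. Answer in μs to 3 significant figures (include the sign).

γ = 1/√(1 − 0.684²) = 1.3708
Δt' = γ(Δt − vΔx/c²) = 1.3708 × (35.8 μs − 0.684×232 m / (2.998×10^8 m/s))
= 1.3708 × (35.271 μs) = 48.4 μs

Δt' ≈ 48.4 μs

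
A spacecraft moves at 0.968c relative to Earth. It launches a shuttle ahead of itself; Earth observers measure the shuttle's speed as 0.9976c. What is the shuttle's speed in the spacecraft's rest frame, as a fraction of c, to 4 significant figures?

Inverse velocity addition: u' = (u − v)/(1 − uv/c²)
= (0.9976 − 0.968)/(1 − 0.9976×0.968) = 0.02960/0.0343232 = 0.8624

u' ≈ 0.8624c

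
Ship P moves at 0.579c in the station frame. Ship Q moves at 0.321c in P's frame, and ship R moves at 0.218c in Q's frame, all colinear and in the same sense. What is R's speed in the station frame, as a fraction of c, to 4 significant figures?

Compose boost 2: (0.321 + 0.579)/(1 + 0.321×0.579) = 0.9000/1.18586 = 0.758944
Compose boost 3: (0.218 + 0.758944)/(1 + 0.218×0.758944) = 0.976944/1.16545 = 0.8383

u ≈ 0.8383c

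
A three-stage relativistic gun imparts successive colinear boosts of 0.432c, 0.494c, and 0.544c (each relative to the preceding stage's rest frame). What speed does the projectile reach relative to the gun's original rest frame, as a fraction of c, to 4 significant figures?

u ≈ 0.9237c

Compose boost 2: (0.494 + 0.432)/(1 + 0.494×0.432) = 0.9260/1.21341 = 0.763140
Compose boost 3: (0.544 + 0.763140)/(1 + 0.544×0.763140) = 1.30714/1.41515 = 0.9237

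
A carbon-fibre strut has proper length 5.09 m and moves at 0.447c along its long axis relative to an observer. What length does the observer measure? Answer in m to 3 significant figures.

L ≈ 4.55 m

γ = 1/√(1 − 0.447²) = 1.1179
Length contraction: L = L₀/γ = 5.09/1.1179 = 4.55 m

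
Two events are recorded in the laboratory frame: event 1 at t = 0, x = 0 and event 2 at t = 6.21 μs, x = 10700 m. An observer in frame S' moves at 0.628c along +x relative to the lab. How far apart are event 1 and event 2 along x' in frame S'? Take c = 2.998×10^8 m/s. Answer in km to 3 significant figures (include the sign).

Δx' ≈ 12.2 km

γ = 1/√(1 − 0.628²) = 1.2850
Δx' = γ(Δx − vΔt) = 1.2850 × (10700 m − 0.628×(2.998×10^8 m/s)×6.21×10^-6 s)
= 1.2850 × (9530.8 m) = 12.2 km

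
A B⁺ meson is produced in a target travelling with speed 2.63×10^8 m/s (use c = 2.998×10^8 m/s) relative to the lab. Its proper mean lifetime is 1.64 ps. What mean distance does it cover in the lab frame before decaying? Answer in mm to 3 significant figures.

d ≈ 0.899 mm

β = v/c = 2.63×10^8 / 2.998×10^8 = 0.87725
γ = 1/√(1 − 0.87725²) = 2.0832
Dilated lifetime: Δt = γτ₀ = 2.0832 × 1.64 ps = 3.4164 ps
d = vΔt = 0.87725c × 3.4164 ps = 2.6300×10^8 m/s × 3.4164×10^-12 s = 0.899 mm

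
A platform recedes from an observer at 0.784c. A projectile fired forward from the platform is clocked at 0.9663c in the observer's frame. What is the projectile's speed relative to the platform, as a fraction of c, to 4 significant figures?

Inverse velocity addition: u' = (u − v)/(1 − uv/c²)
= (0.9663 − 0.784)/(1 − 0.9663×0.784) = 0.1823/0.242421 = 0.7520

u' ≈ 0.7520c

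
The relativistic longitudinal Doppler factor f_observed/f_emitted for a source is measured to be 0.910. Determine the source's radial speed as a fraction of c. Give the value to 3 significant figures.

f_obs/f_src = √((1−β)/(1+β)) = 0.910  ⇒  (1−β)/(1+β) = 0.82810
β = |1 − D²|/(1 + D²) = |1 − 0.82810|/(1 + 0.82810) = 0.0940

β ≈ 0.0940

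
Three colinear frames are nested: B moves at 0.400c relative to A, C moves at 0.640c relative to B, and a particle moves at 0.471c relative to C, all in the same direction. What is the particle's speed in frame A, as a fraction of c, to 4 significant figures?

Compose boost 2: (0.640 + 0.400)/(1 + 0.640×0.400) = 1.040/1.25600 = 0.828025
Compose boost 3: (0.471 + 0.828025)/(1 + 0.471×0.828025) = 1.29903/1.39000 = 0.9346

u ≈ 0.9346c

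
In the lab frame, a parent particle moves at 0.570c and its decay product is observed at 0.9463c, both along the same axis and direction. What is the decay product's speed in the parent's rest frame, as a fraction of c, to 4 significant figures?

Inverse velocity addition: u' = (u − v)/(1 − uv/c²)
= (0.9463 − 0.570)/(1 − 0.9463×0.570) = 0.3763/0.460609 = 0.8170

u' ≈ 0.8170c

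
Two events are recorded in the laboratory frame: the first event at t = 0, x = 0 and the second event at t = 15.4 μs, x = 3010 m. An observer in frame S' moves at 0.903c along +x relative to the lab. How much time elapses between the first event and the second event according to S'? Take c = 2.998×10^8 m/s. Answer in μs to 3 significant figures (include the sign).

Δt' ≈ 14.7 μs

γ = 1/√(1 − 0.903²) = 2.3275
Δt' = γ(Δt − vΔx/c²) = 2.3275 × (15.4 μs − 0.903×3010 m / (2.998×10^8 m/s))
= 2.3275 × (6.3339 μs) = 14.7 μs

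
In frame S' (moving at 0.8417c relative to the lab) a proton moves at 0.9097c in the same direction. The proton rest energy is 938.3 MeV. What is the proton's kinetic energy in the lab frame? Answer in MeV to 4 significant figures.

K ≈ 6451 MeV

u_lab = (0.9097 + 0.8417)/(1 + 0.9097×0.8417) = 0.9919043
γ = 1/√(1 − 0.9919043²) = 7.87479
K = (γ − 1)m₀c² = (7.87479 − 1) × 938.3 = 6.87479 × 938.3 = 6451 MeV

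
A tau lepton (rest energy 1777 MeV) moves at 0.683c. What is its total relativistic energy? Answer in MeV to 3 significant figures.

γ = 1/√(1 − 0.683²) = 1.3691
E = γm₀c² = 1.3691 × 1777 MeV = 2430 MeV

E ≈ 2430 MeV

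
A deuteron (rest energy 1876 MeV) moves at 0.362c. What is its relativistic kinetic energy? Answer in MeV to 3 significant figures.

K ≈ 136 MeV

γ = 1/√(1 − 0.362²) = 1.0728
K = (γ − 1)m₀c² = (1.0728 − 1) × 1876 MeV = 0.072756 × 1876 MeV = 136 MeV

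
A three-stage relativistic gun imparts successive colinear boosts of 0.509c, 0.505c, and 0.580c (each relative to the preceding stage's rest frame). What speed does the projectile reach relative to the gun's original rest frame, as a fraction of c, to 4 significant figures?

u ≈ 0.9447c

Compose boost 2: (0.505 + 0.509)/(1 + 0.505×0.509) = 1.014/1.25704 = 0.806654
Compose boost 3: (0.580 + 0.806654)/(1 + 0.580×0.806654) = 1.38665/1.46786 = 0.9447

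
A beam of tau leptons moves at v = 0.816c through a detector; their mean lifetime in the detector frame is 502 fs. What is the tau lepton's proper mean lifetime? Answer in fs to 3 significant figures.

τ₀ ≈ 290 fs

γ = 1/√(1 − 0.816²) = 1.7299
Proper time: τ₀ = Δt/γ = 502/1.7299 = 290 fs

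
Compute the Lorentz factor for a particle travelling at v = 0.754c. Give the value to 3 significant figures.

γ ≈ 1.52

γ = 1/√(1 − β²) = 1/√(1 − 0.754²) = 1/√(0.43148) = 1.52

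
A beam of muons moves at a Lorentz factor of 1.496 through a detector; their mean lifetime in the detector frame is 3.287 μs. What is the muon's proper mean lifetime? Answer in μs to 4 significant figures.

τ₀ ≈ 2.197 μs

γ = 1.496 (given)
Proper time: τ₀ = Δt/γ = 3.287/1.496 = 2.197 μs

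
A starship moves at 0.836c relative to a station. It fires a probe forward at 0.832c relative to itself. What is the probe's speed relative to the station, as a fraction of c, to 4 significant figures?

u ≈ 0.9838c

Relativistic velocity addition: u = (u' + v)/(1 + u'v/c²)
= (0.832 + 0.836)/(1 + 0.832×0.836) = 1.668/1.69555 = 0.9838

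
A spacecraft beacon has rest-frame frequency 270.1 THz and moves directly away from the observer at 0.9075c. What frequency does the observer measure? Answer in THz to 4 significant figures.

Relativistic Doppler: f_obs = f_src √((1−β)/(1+β))
= 270.1 × √(0.0925000/1.90750) = 270.1 × 0.220211 = 59.48 THz

f_obs ≈ 59.48 THz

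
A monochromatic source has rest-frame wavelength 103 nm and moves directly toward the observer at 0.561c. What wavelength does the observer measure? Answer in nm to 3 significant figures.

λ_obs ≈ 54.6 nm

Relativistic Doppler: λ_obs = λ_src √((1−β)/(1+β))
= 103 × √(0.43900/1.5610) = 103 × 0.53031 = 54.6 nm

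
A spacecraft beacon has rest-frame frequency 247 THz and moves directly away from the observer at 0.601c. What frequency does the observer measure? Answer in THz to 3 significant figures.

Relativistic Doppler: f_obs = f_src √((1−β)/(1+β))
= 247 × √(0.39900/1.6010) = 247 × 0.49922 = 123 THz

f_obs ≈ 123 THz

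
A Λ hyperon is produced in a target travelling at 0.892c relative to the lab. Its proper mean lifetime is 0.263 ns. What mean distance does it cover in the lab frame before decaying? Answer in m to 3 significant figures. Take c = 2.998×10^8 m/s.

γ = 1/√(1 − 0.892²) = 2.2122
Dilated lifetime: Δt = γτ₀ = 2.2122 × 0.263 ns = 0.58181 ns
d = vΔt = 0.892c × 0.58181 ns = 2.6742×10^8 m/s × 5.8181×10^-10 s = 0.156 m

d ≈ 0.156 m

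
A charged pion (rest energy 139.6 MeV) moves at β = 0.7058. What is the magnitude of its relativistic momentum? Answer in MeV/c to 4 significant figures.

p ≈ 139.1 MeV/c

γ = 1/√(1 − 0.7058²) = 1.41161
p = γβm₀c = 1.41161 × 0.7058 × 139.6 MeV/c = 139.1 MeV/c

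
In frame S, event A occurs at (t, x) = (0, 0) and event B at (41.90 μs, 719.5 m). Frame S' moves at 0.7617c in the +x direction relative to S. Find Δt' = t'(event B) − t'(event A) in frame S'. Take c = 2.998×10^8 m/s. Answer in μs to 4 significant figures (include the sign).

Δt' ≈ 61.85 μs

γ = 1/√(1 − 0.7617²) = 1.54338
Δt' = γ(Δt − vΔx/c²) = 1.54338 × (41.90 μs − 0.7617×719.5 m / (2.998×10^8 m/s))
= 1.54338 × (40.0720 μs) = 61.85 μs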